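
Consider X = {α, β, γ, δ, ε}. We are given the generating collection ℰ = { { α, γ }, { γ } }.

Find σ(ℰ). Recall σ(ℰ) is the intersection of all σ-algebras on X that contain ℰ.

Start: ℰ ∪ {∅, X} = { {}, { γ }, { α, γ }, X }.
Iteration 1: +2 →
  { β, δ, ε }  = X∖{ α, γ }
  { α, β, δ, ε }  = X∖{ γ }
  [6 total]
Iteration 2. New:
  { β, γ, δ, ε }  = { γ } ∪ { β, δ, ε }
  [7 total]
Iteration 3 adds 1:
  { α }  = X∖{ β, γ, δ, ε }
  [8 total]
Iteration 4: stable.

|σ(ℰ)| = 8.  σ(ℰ) = { {}, { α }, { γ }, { α, γ }, { β, δ, ε }, { α, β, δ, ε }, { β, γ, δ, ε }, X }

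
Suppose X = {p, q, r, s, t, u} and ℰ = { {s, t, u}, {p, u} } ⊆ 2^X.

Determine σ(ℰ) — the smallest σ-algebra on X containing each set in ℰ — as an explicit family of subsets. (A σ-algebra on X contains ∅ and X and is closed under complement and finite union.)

Seed the family with ℰ together with ∅ and X: { {}, {p, u}, {s, t, u}, X }.
Step 1: 3 new —
  {p, q, r}  = X∖{s, t, u}
  {p, s, t, u}  = {s, t, u} ∪ {p, u}
  {q, r, s, t}  = X∖{p, u}
  [7 total]
Step 2 adds 4:
  {q, r}  = X∖{p, s, t, u}
  {p, q, r, u}  = {p, q, r} ∪ {p, u}
  {p, q, r, s, t}  = {p, q, r} ∪ {q, r, s, t}
  {q, r, s, t, u}  = {q, r, s, t} ∪ {s, t, u}
  [11 total]
Step 3. New:
  {p}  = X∖{q, r, s, t, u}
  {u}  = X∖{p, q, r, s, t}
  {s, t}  = X∖{p, q, r, u}
  [14 total]
Step 4: 2 new —
  {p, s, t}  = {s, t} ∪ {p}
  {q, r, u}  = {q, r} ∪ {u}
  [16 total]
Step 5 adds nothing — fixpoint reached.

Therefore σ(ℰ) = { {}, {p}, {u}, {p, u}, {q, r}, {s, t}, {p, q, r}, {p, s, t}, {q, r, u}, {s, t, u}, {p, q, r, u}, {p, s, t, u}, {q, r, s, t}, {p, q, r, s, t}, {q, r, s, t, u}, X } (|σ(ℰ)| = 16).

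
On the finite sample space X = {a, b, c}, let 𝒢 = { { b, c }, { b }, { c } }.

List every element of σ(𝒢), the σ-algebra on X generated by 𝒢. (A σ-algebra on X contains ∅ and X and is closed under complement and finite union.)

σ(𝒢) = { {  }, { a }, { b }, { c }, { a, b }, { a, c }, { b, c }, X }

Working:
Start: 𝒢 ∪ {∅, X} = { {  }, { b }, { c }, { b, c }, X }.
Round 1 (3 new):
  { a }  = complement { b, c }
  { a, b }  = complement { c }
  { a, c }  = complement { b }
Round 2: stable.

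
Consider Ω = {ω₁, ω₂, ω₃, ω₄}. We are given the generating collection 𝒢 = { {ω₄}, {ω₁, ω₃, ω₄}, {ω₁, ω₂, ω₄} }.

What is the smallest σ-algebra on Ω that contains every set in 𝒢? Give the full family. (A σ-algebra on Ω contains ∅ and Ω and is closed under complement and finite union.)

σ(𝒢) = { ∅, {ω₁}, {ω₂}, {ω₃}, {ω₄}, {ω₁, ω₂}, {ω₁, ω₃}, {ω₁, ω₄}, {ω₂, ω₃}, {ω₂, ω₄}, {ω₃, ω₄}, {ω₁, ω₂, ω₃}, {ω₁, ω₂, ω₄}, {ω₁, ω₃, ω₄}, {ω₂, ω₃, ω₄}, Ω }

Working:
Start: 𝒢 ∪ {∅, Ω} = { ∅, {ω₄}, {ω₁, ω₂, ω₄}, {ω₁, ω₃, ω₄}, Ω }.
Iteration 1 (3 new):
  {ω₂}  = {ω₁, ω₃, ω₄}ᶜ
  {ω₃}  = {ω₁, ω₂, ω₄}ᶜ
  {ω₁, ω₂, ω₃}  = {ω₄}ᶜ
  |family| = 8
Iteration 2 adds 3:
  {ω₂, ω₃}  = {ω₃} ∪ {ω₂}
  {ω₂, ω₄}  = {ω₄} ∪ {ω₂}
  {ω₃, ω₄}  = {ω₄} ∪ {ω₃}
  |family| = 11
Iteration 3 (4 new):
  {ω₁, ω₂}  = {ω₃, ω₄}ᶜ
  {ω₁, ω₃}  = {ω₂, ω₄}ᶜ
  {ω₁, ω₄}  = {ω₂, ω₃}ᶜ
  {ω₂, ω₃, ω₄}  = {ω₃} ∪ {ω₂, ω₄}
  |family| = 15
Iteration 4. New:
  {ω₁}  = {ω₂, ω₃, ω₄}ᶜ
  |family| = 16
After Iteration 5 the family is unchanged; done.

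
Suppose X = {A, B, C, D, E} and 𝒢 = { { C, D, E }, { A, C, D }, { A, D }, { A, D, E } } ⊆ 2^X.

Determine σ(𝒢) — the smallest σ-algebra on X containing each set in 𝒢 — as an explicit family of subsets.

Take S₀ = 𝒢 ∪ {∅, X} = { ∅, { A, D }, { A, C, D }, { A, D, E }, { C, D, E }, X }.
Step 1 adds 5:
  { A, B }  = complement { C, D, E }
  { B, C }  = complement { A, D, E }
  { B, E }  = complement { A, C, D }
  { B, C, E }  = complement { A, D }
  { A, C, D, E }  = { A, D, E } ∪ { C, D, E }
Step 2: +8 →
  { B }  = complement { A, C, D, E }
  { A, B, C }  = { A, B } ∪ { B, C }
  { A, B, D }  = { A, B } ∪ { A, D }
  { A, B, E }  = { B, E } ∪ { A, B }
  { A, B, C, D }  = { A, B } ∪ { A, C, D }
  { A, B, C, E }  = { A, B } ∪ { B, C, E }
  { A, B, D, E }  = { A, D, E } ∪ { B, E }
  { B, C, D, E }  = { B, E } ∪ { C, D, E }
Step 3: 7 new —
  { A }  = complement { B, C, D, E }
  { C }  = complement { A, B, D, E }
  { D }  = complement { A, B, C, E }
  { E }  = complement { A, B, C, D }
  { C, D }  = complement { A, B, E }
  { C, E }  = complement { A, B, D }
  { D, E }  = complement { A, B, C }
Step 4: 6 new —
  { A, C }  = { C } ∪ { A }
  { A, E }  = { E } ∪ { A }
  { B, D }  = { B } ∪ { D }
  { A, C, E }  = { C, E } ∪ { A }
  { B, C, D }  = { C, D } ∪ { B }
  { B, D, E }  = { B, E } ∪ { D, E }
Step 5 adds nothing — fixpoint reached.

σ(𝒢) = { ∅, { A }, { B }, { C }, { D }, { E }, { A, B }, { A, C }, { A, D }, { A, E }, { B, C }, { B, D }, { B, E }, { C, D }, { C, E }, { D, E }, { A, B, C }, { A, B, D }, { A, B, E }, { A, C, D }, { A, C, E }, { A, D, E }, { B, C, D }, { B, C, E }, { B, D, E }, { C, D, E }, { A, B, C, D }, { A, B, C, E }, { A, B, D, E }, { A, C, D, E }, { B, C, D, E }, X }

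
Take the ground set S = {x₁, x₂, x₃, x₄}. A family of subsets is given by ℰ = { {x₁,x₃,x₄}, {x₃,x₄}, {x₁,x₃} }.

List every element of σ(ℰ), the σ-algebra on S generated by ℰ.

σ(ℰ) = { {}, {x₁}, {x₂}, {x₃}, {x₄}, {x₁,x₂}, {x₁,x₃}, {x₁,x₄}, {x₂,x₃}, {x₂,x₄}, {x₃,x₄}, {x₁,x₂,x₃}, {x₁,x₂,x₄}, {x₁,x₃,x₄}, {x₂,x₃,x₄}, S }

Check:
Begin from { {}, {x₁,x₃}, {x₃,x₄}, {x₁,x₃,x₄}, S } (that is, ℰ plus ∅ and S).
Iteration 1: 3 new —
  {x₂}  = ᶜ of {x₁,x₃,x₄}
  {x₁,x₂}  = ᶜ of {x₃,x₄}
  {x₂,x₄}  = ᶜ of {x₁,x₃}
  — 8 sets.
Iteration 2. New:
  {x₁,x₂,x₃}  = {x₂} ∪ {x₁,x₃}
  {x₁,x₂,x₄}  = {x₁,x₂} ∪ {x₂,x₄}
  {x₂,x₃,x₄}  = {x₂} ∪ {x₃,x₄}
  — 11 sets.
Iteration 3: +3 →
  {x₁}  = ᶜ of {x₂,x₃,x₄}
  {x₃}  = ᶜ of {x₁,x₂,x₄}
  {x₄}  = ᶜ of {x₁,x₂,x₃}
  — 14 sets.
Iteration 4 adds 2:
  {x₁,x₄}  = {x₄} ∪ {x₁}
  {x₂,x₃}  = {x₃} ∪ {x₂}
  — 16 sets.
After Iteration 5 the family is unchanged; done.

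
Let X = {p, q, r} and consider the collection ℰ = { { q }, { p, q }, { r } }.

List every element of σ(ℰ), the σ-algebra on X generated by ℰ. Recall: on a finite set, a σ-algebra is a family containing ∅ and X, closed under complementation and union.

σ(ℰ) = { {  }, { p }, { q }, { r }, { p, q }, { p, r }, { q, r }, X }

Derivation:
Take S₀ = ℰ ∪ {∅, X} = { {  }, { q }, { r }, { p, q }, X }.
Pass 1 adds 2:
  { p, r }  = X∖{ q }
  { q, r }  = { r } ∪ { q }
  |family| = 7
Pass 2: 1 new —
  { p }  = X∖{ q, r }
  |family| = 8
Pass 3: no new sets; the family is a σ-algebra.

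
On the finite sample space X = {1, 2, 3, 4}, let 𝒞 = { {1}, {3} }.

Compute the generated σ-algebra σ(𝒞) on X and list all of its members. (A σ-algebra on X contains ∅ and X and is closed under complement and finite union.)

Seed the family with 𝒞 together with ∅ and X: { {}, {1}, {3}, X }.
Step 1: +3 →
  {1,3}  = {3} ∪ {1}
  {1,2,4}  = ᶜ of {3}
  {2,3,4}  = ᶜ of {1}
  (now 7)
Step 2: 1 new —
  {2,4}  = ᶜ of {1,3}
  (now 8)
Step 3: stable.

Therefore σ(𝒞) = { {}, {1}, {3}, {1,3}, {2,4}, {1,2,4}, {2,3,4}, X } (|σ(𝒞)| = 8).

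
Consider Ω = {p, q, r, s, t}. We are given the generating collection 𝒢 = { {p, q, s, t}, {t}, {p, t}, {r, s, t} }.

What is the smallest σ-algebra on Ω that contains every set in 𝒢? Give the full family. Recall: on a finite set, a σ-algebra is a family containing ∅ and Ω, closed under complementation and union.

Start: 𝒢 ∪ {∅, Ω} = { ∅, {t}, {p, t}, {r, s, t}, {p, q, s, t}, Ω }.
Iteration 1 adds 5:
  {r}  = Ω∖{p, q, s, t}
  {p, q}  = Ω∖{r, s, t}
  {q, r, s}  = Ω∖{p, t}
  {p, q, r, s}  = Ω∖{t}
  {p, r, s, t}  = {r, s, t} ∪ {p, t}
  [11 total]
Iteration 2: +6 →
  {q}  = Ω∖{p, r, s, t}
  {r, t}  = {t} ∪ {r}
  {p, q, r}  = {p, q} ∪ {r}
  {p, q, t}  = {p, q} ∪ {t}
  {p, r, t}  = {r} ∪ {p, t}
  {q, r, s, t}  = {r, s, t} ∪ {q, r, s}
  [17 total]
Iteration 3. New:
  {p}  = Ω∖{q, r, s, t}
  {q, r}  = {r} ∪ {q}
  {q, s}  = Ω∖{p, r, t}
  {q, t}  = {q} ∪ {t}
  {r, s}  = Ω∖{p, q, t}
  {s, t}  = Ω∖{p, q, r}
  {p, q, s}  = Ω∖{r, t}
  {q, r, t}  = {r, t} ∪ {q}
  {p, q, r, t}  = {r} ∪ {p, q, t}
  [26 total]
Iteration 4: 6 new —
  {s}  = Ω∖{p, q, r, t}
  {p, r}  = {r} ∪ {p}
  {p, s}  = Ω∖{q, r, t}
  {p, r, s}  = Ω∖{q, t}
  {p, s, t}  = Ω∖{q, r}
  {q, s, t}  = {q, t} ∪ {s, t}
  [32 total]
Iteration 5: already closed under ᶜ and ∪.

Hence σ(𝒢) has 32 members: { ∅, {p}, {q}, {r}, {s}, {t}, {p, q}, {p, r}, {p, s}, {p, t}, {q, r}, {q, s}, {q, t}, {r, s}, {r, t}, {s, t}, {p, q, r}, {p, q, s}, {p, q, t}, {p, r, s}, {p, r, t}, {p, s, t}, {q, r, s}, {q, r, t}, {q, s, t}, {r, s, t}, {p, q, r, s}, {p, q, r, t}, {p, q, s, t}, {p, r, s, t}, {q, r, s, t}, Ω }.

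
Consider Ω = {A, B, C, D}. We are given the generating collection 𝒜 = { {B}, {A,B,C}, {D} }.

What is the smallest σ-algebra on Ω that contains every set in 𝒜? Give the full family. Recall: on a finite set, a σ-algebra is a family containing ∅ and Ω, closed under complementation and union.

Start: 𝒜 ∪ {∅, Ω} = { ∅, {B}, {D}, {A,B,C}, Ω }.
Pass 1: 2 new —
  {B,D}  = {D} ∪ {B}
  {A,C,D}  = complement {B}
  — 7 sets.
Pass 2: 1 new —
  {A,C}  = complement {B,D}
  — 8 sets.
Pass 3: stable.

|σ(𝒜)| = 8.  σ(𝒜) = { ∅, {B}, {D}, {A,C}, {B,D}, {A,B,C}, {A,C,D}, Ω }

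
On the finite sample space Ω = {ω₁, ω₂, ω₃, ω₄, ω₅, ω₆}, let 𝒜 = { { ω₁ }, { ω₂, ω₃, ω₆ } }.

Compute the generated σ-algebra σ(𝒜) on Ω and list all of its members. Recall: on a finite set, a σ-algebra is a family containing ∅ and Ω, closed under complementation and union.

σ(𝒜) = { {}, { ω₁ }, { ω₄, ω₅ }, { ω₁, ω₄, ω₅ }, { ω₂, ω₃, ω₆ }, { ω₁, ω₂, ω₃, ω₆ }, { ω₂, ω₃, ω₄, ω₅, ω₆ }, Ω }

Working:
Initial family (4 sets): { {}, { ω₁ }, { ω₂, ω₃, ω₆ }, Ω }.
Round 1: +3 →
  { ω₁, ω₄, ω₅ }  = complement { ω₂, ω₃, ω₆ }
  { ω₁, ω₂, ω₃, ω₆ }  = { ω₂, ω₃, ω₆ } ∪ { ω₁ }
  { ω₂, ω₃, ω₄, ω₅, ω₆ }  = complement { ω₁ }
  |family| = 7
Round 2 (1 new):
  { ω₄, ω₅ }  = complement { ω₁, ω₂, ω₃, ω₆ }
  |family| = 8
After Round 3 the family is unchanged; done.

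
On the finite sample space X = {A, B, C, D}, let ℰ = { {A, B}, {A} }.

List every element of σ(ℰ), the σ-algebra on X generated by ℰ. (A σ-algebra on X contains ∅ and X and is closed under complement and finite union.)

σ(ℰ) = { {}, {A}, {B}, {A, B}, {C, D}, {A, C, D}, {B, C, D}, X }

Working:
Take S₀ = ℰ ∪ {∅, X} = { {}, {A}, {A, B}, X }.
Pass 1 (2 new):
  {C, D}  = X∖{A, B}
  {B, C, D}  = X∖{A}
  |family| = 6
Pass 2 adds 1:
  {A, C, D}  = {C, D} ∪ {A}
  |family| = 7
Pass 3. New:
  {B}  = X∖{A, C, D}
  |family| = 8
After Pass 4 the family is unchanged; done.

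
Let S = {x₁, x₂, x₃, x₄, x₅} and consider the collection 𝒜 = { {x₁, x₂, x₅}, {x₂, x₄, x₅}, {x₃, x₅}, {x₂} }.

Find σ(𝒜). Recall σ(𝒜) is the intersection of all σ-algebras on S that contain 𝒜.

Answer: σ(𝒜) = { ∅, {x₁}, {x₂}, {x₃}, {x₄}, {x₅}, {x₁, x₂}, {x₁, x₃}, {x₁, x₄}, {x₁, x₅}, {x₂, x₃}, {x₂, x₄}, {x₂, x₅}, {x₃, x₄}, {x₃, x₅}, {x₄, x₅}, {x₁, x₂, x₃}, {x₁, x₂, x₄}, {x₁, x₂, x₅}, {x₁, x₃, x₄}, {x₁, x₃, x₅}, {x₁, x₄, x₅}, {x₂, x₃, x₄}, {x₂, x₃, x₅}, {x₂, x₄, x₅}, {x₃, x₄, x₅}, {x₁, x₂, x₃, x₄}, {x₁, x₂, x₃, x₅}, {x₁, x₂, x₄, x₅}, {x₁, x₃, x₄, x₅}, {x₂, x₃, x₄, x₅}, S }

Working:
Start: 𝒜 ∪ {∅, S} = { ∅, {x₂}, {x₃, x₅}, {x₁, x₂, x₅}, {x₂, x₄, x₅}, S }.
Step 1 (8 new):
  {x₁, x₃}  = complement {x₂, x₄, x₅}
  {x₃, x₄}  = complement {x₁, x₂, x₅}
  {x₁, x₂, x₄}  = complement {x₃, x₅}
  {x₂, x₃, x₅}  = {x₃, x₅} ∪ {x₂}
  {x₁, x₂, x₃, x₅}  = {x₁, x₂, x₅} ∪ {x₃, x₅}
  {x₁, x₂, x₄, x₅}  = {x₁, x₂, x₅} ∪ {x₂, x₄, x₅}
  {x₁, x₃, x₄, x₅}  = complement {x₂}
  {x₂, x₃, x₄, x₅}  = {x₃, x₅} ∪ {x₂, x₄, x₅}
  — 14 sets.
Step 2 adds 10:
  {x₁}  = complement {x₂, x₃, x₄, x₅}
  {x₃}  = complement {x₁, x₂, x₄, x₅}
  {x₄}  = complement {x₁, x₂, x₃, x₅}
  {x₁, x₄}  = complement {x₂, x₃, x₅}
  {x₁, x₂, x₃}  = {x₂} ∪ {x₁, x₃}
  {x₁, x₃, x₄}  = {x₃, x₄} ∪ {x₁, x₃}
  {x₁, x₃, x₅}  = {x₁, x₃} ∪ {x₃, x₅}
  {x₂, x₃, x₄}  = {x₃, x₄} ∪ {x₂}
  {x₃, x₄, x₅}  = {x₃, x₄} ∪ {x₃, x₅}
  {x₁, x₂, x₃, x₄}  = {x₃, x₄} ∪ {x₁, x₂, x₄}
  — 24 sets.
Step 3 (7 new):
  {x₅}  = complement {x₁, x₂, x₃, x₄}
  {x₁, x₂}  = complement {x₃, x₄, x₅}
  {x₁, x₅}  = complement {x₂, x₃, x₄}
  {x₂, x₃}  = {x₂} ∪ {x₃}
  {x₂, x₄}  = complement {x₁, x₃, x₅}
  {x₂, x₅}  = complement {x₁, x₃, x₄}
  {x₄, x₅}  = complement {x₁, x₂, x₃}
  — 31 sets.
Step 4: +1 →
  {x₁, x₄, x₅}  = complement {x₂, x₃}
  — 32 sets.
Step 5: stable.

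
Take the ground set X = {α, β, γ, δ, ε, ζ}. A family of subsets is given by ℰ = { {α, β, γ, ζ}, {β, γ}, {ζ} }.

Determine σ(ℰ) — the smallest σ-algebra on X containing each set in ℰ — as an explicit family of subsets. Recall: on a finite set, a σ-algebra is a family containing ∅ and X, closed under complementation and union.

Answer: σ(ℰ) = { ∅, {α}, {ζ}, {α, ζ}, {β, γ}, {δ, ε}, {α, β, γ}, {α, δ, ε}, {β, γ, ζ}, {δ, ε, ζ}, {α, β, γ, ζ}, {α, δ, ε, ζ}, {β, γ, δ, ε}, {α, β, γ, δ, ε}, {β, γ, δ, ε, ζ}, X }

Working:
Take S₀ = ℰ ∪ {∅, X} = { ∅, {ζ}, {β, γ}, {α, β, γ, ζ}, X }.
Round 1. New:
  {δ, ε}  = complement {α, β, γ, ζ}
  {β, γ, ζ}  = {β, γ} ∪ {ζ}
  {α, δ, ε, ζ}  = complement {β, γ}
  {α, β, γ, δ, ε}  = complement {ζ}
  |family| = 9
Round 2: 4 new —
  {α, δ, ε}  = complement {β, γ, ζ}
  {δ, ε, ζ}  = {ζ} ∪ {δ, ε}
  {β, γ, δ, ε}  = {δ, ε} ∪ {β, γ}
  {β, γ, δ, ε, ζ}  = {β, γ, ζ} ∪ {δ, ε}
  |family| = 13
Round 3. New:
  {α}  = complement {β, γ, δ, ε, ζ}
  {α, ζ}  = complement {β, γ, δ, ε}
  {α, β, γ}  = complement {δ, ε, ζ}
  |family| = 16
Round 4: closed — nothing new.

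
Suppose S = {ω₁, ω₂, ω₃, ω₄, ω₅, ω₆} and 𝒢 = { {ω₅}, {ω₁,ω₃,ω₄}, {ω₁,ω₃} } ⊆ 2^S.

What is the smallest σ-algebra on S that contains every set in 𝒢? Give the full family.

σ(𝒢) (16 sets): { {}, {ω₄}, {ω₅}, {ω₁,ω₃}, {ω₂,ω₆}, {ω₄,ω₅}, {ω₁,ω₃,ω₄}, {ω₁,ω₃,ω₅}, {ω₂,ω₄,ω₆}, {ω₂,ω₅,ω₆}, {ω₁,ω₂,ω₃,ω₆}, {ω₁,ω₃,ω₄,ω₅}, {ω₂,ω₄,ω₅,ω₆}, {ω₁,ω₂,ω₃,ω₄,ω₆}, {ω₁,ω₂,ω₃,ω₅,ω₆}, S }

Trace:
Begin from { {}, {ω₅}, {ω₁,ω₃}, {ω₁,ω₃,ω₄}, S } (that is, 𝒢 plus ∅ and S).
Iteration 1: 5 new —
  {ω₁,ω₃,ω₅}  = {ω₁,ω₃} ∪ {ω₅}
  {ω₂,ω₅,ω₆}  = {ω₁,ω₃,ω₄}ᶜ
  {ω₁,ω₃,ω₄,ω₅}  = {ω₁,ω₃,ω₄} ∪ {ω₅}
  {ω₂,ω₄,ω₅,ω₆}  = {ω₁,ω₃}ᶜ
  {ω₁,ω₂,ω₃,ω₄,ω₆}  = {ω₅}ᶜ
  — 10 sets.
Iteration 2: +3 →
  {ω₂,ω₆}  = {ω₁,ω₃,ω₄,ω₅}ᶜ
  {ω₂,ω₄,ω₆}  = {ω₁,ω₃,ω₅}ᶜ
  {ω₁,ω₂,ω₃,ω₅,ω₆}  = {ω₁,ω₃,ω₅} ∪ {ω₂,ω₅,ω₆}
  — 13 sets.
Iteration 3 adds 2:
  {ω₄}  = {ω₁,ω₂,ω₃,ω₅,ω₆}ᶜ
  {ω₁,ω₂,ω₃,ω₆}  = {ω₁,ω₃} ∪ {ω₂,ω₆}
  — 15 sets.
Iteration 4. New:
  {ω₄,ω₅}  = {ω₁,ω₂,ω₃,ω₆}ᶜ
  — 16 sets.
After Iteration 5 the family is unchanged; done.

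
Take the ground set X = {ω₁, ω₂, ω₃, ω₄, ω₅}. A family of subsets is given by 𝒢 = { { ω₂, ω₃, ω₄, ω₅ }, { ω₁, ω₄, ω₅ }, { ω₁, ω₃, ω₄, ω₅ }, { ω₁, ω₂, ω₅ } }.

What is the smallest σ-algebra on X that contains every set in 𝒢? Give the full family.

Answer: σ(𝒢) = { {}, { ω₁ }, { ω₂ }, { ω₃ }, { ω₄ }, { ω₅ }, { ω₁, ω₂ }, { ω₁, ω₃ }, { ω₁, ω₄ }, { ω₁, ω₅ }, { ω₂, ω₃ }, { ω₂, ω₄ }, { ω₂, ω₅ }, { ω₃, ω₄ }, { ω₃, ω₅ }, { ω₄, ω₅ }, { ω₁, ω₂, ω₃ }, { ω₁, ω₂, ω₄ }, { ω₁, ω₂, ω₅ }, { ω₁, ω₃, ω₄ }, { ω₁, ω₃, ω₅ }, { ω₁, ω₄, ω₅ }, { ω₂, ω₃, ω₄ }, { ω₂, ω₃, ω₅ }, { ω₂, ω₄, ω₅ }, { ω₃, ω₄, ω₅ }, { ω₁, ω₂, ω₃, ω₄ }, { ω₁, ω₂, ω₃, ω₅ }, { ω₁, ω₂, ω₄, ω₅ }, { ω₁, ω₃, ω₄, ω₅ }, { ω₂, ω₃, ω₄, ω₅ }, X }

Working:
Begin from { {}, { ω₁, ω₂, ω₅ }, { ω₁, ω₄, ω₅ }, { ω₁, ω₃, ω₄, ω₅ }, { ω₂, ω₃, ω₄, ω₅ }, X } (that is, 𝒢 plus ∅ and X).
Round 1. New:
  { ω₁ }  = ᶜ of { ω₂, ω₃, ω₄, ω₅ }
  { ω₂ }  = ᶜ of { ω₁, ω₃, ω₄, ω₅ }
  { ω₂, ω₃ }  = ᶜ of { ω₁, ω₄, ω₅ }
  { ω₃, ω₄ }  = ᶜ of { ω₁, ω₂, ω₅ }
  { ω₁, ω₂, ω₄, ω₅ }  = { ω₁, ω₄, ω₅ } ∪ { ω₁, ω₂, ω₅ }
  [11 total]
Round 2: +6 →
  { ω₃ }  = ᶜ of { ω₁, ω₂, ω₄, ω₅ }
  { ω₁, ω₂ }  = { ω₂ } ∪ { ω₁ }
  { ω₁, ω₂, ω₃ }  = { ω₂, ω₃ } ∪ { ω₁ }
  { ω₁, ω₃, ω₄ }  = { ω₃, ω₄ } ∪ { ω₁ }
  { ω₂, ω₃, ω₄ }  = { ω₃, ω₄ } ∪ { ω₂ }
  { ω₁, ω₂, ω₃, ω₅ }  = { ω₁, ω₂, ω₅ } ∪ { ω₂, ω₃ }
  [17 total]
Round 3 adds 7:
  { ω₄ }  = ᶜ of { ω₁, ω₂, ω₃, ω₅ }
  { ω₁, ω₃ }  = { ω₃ } ∪ { ω₁ }
  { ω₁, ω₅ }  = ᶜ of { ω₂, ω₃, ω₄ }
  { ω₂, ω₅ }  = ᶜ of { ω₁, ω₃, ω₄ }
  { ω₄, ω₅ }  = ᶜ of { ω₁, ω₂, ω₃ }
  { ω₃, ω₄, ω₅ }  = ᶜ of { ω₁, ω₂ }
  { ω₁, ω₂, ω₃, ω₄ }  = { ω₃, ω₄ } ∪ { ω₁, ω₂ }
  [24 total]
Round 4 adds 7:
  { ω₅ }  = ᶜ of { ω₁, ω₂, ω₃, ω₄ }
  { ω₁, ω₄ }  = { ω₄ } ∪ { ω₁ }
  { ω₂, ω₄ }  = { ω₂ } ∪ { ω₄ }
  { ω₁, ω₂, ω₄ }  = { ω₁, ω₂ } ∪ { ω₄ }
  { ω₁, ω₃, ω₅ }  = { ω₃ } ∪ { ω₁, ω₅ }
  { ω₂, ω₃, ω₅ }  = { ω₂, ω₅ } ∪ { ω₃ }
  { ω₂, ω₄, ω₅ }  = ᶜ of { ω₁, ω₃ }
  [31 total]
Round 5 (1 new):
  { ω₃, ω₅ }  = ᶜ of { ω₁, ω₂, ω₄ }
  [32 total]
Round 6: closed — nothing new.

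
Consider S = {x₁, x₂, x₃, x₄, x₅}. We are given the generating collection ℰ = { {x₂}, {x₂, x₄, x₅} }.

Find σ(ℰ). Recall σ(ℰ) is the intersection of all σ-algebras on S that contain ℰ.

Seed the family with ℰ together with ∅ and S: { {}, {x₂}, {x₂, x₄, x₅}, S }.
Pass 1: +2 →
  {x₁, x₃}  = S∖{x₂, x₄, x₅}
  {x₁, x₃, x₄, x₅}  = S∖{x₂}
  |family| = 6
Pass 2: +1 →
  {x₁, x₂, x₃}  = {x₁, x₃} ∪ {x₂}
  |family| = 7
Pass 3 (1 new):
  {x₄, x₅}  = S∖{x₁, x₂, x₃}
  |family| = 8
Pass 4: closed — nothing new.

Therefore σ(ℰ) = { {}, {x₂}, {x₁, x₃}, {x₄, x₅}, {x₁, x₂, x₃}, {x₂, x₄, x₅}, {x₁, x₃, x₄, x₅}, S } (|σ(ℰ)| = 8).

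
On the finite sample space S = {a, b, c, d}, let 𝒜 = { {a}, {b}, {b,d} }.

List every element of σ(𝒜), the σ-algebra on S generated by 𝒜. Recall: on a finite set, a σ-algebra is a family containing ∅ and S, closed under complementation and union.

Take S₀ = 𝒜 ∪ {∅, S} = { {}, {a}, {b}, {b,d}, S }.
Step 1: 5 new —
  {a,b}  = {b} ∪ {a}
  {a,c}  = ᶜ of {b,d}
  {a,b,d}  = {b,d} ∪ {a}
  {a,c,d}  = ᶜ of {b}
  {b,c,d}  = ᶜ of {a}
Step 2: 3 new —
  {c}  = ᶜ of {a,b,d}
  {c,d}  = ᶜ of {a,b}
  {a,b,c}  = {a,b} ∪ {a,c}
Step 3 adds 2:
  {d}  = ᶜ of {a,b,c}
  {b,c}  = {c} ∪ {b}
Step 4 (1 new):
  {a,d}  = ᶜ of {b,c}
Step 5: no new sets; the family is a σ-algebra.

σ(𝒜) = { {}, {a}, {b}, {c}, {d}, {a,b}, {a,c}, {a,d}, {b,c}, {b,d}, {c,d}, {a,b,c}, {a,b,d}, {a,c,d}, {b,c,d}, S }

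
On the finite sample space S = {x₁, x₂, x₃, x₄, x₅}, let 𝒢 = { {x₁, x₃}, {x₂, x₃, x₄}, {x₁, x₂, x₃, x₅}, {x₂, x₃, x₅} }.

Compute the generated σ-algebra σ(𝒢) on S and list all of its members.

σ(𝒢) (32 sets): { {}, {x₁}, {x₂}, {x₃}, {x₄}, {x₅}, {x₁, x₂}, {x₁, x₃}, {x₁, x₄}, {x₁, x₅}, {x₂, x₃}, {x₂, x₄}, {x₂, x₅}, {x₃, x₄}, {x₃, x₅}, {x₄, x₅}, {x₁, x₂, x₃}, {x₁, x₂, x₄}, {x₁, x₂, x₅}, {x₁, x₃, x₄}, {x₁, x₃, x₅}, {x₁, x₄, x₅}, {x₂, x₃, x₄}, {x₂, x₃, x₅}, {x₂, x₄, x₅}, {x₃, x₄, x₅}, {x₁, x₂, x₃, x₄}, {x₁, x₂, x₃, x₅}, {x₁, x₂, x₄, x₅}, {x₁, x₃, x₄, x₅}, {x₂, x₃, x₄, x₅}, S }

Trace:
Take S₀ = 𝒢 ∪ {∅, S} = { {}, {x₁, x₃}, {x₂, x₃, x₄}, {x₂, x₃, x₅}, {x₁, x₂, x₃, x₅}, S }.
Round 1: +6 →
  {x₄}  = complement {x₁, x₂, x₃, x₅}
  {x₁, x₄}  = complement {x₂, x₃, x₅}
  {x₁, x₅}  = complement {x₂, x₃, x₄}
  {x₂, x₄, x₅}  = complement {x₁, x₃}
  {x₁, x₂, x₃, x₄}  = {x₂, x₃, x₄} ∪ {x₁, x₃}
  {x₂, x₃, x₄, x₅}  = {x₂, x₃, x₅} ∪ {x₂, x₃, x₄}
  [12 total]
Round 2: 6 new —
  {x₁}  = complement {x₂, x₃, x₄, x₅}
  {x₅}  = complement {x₁, x₂, x₃, x₄}
  {x₁, x₃, x₄}  = {x₁, x₄} ∪ {x₁, x₃}
  {x₁, x₃, x₅}  = {x₁, x₃} ∪ {x₁, x₅}
  {x₁, x₄, x₅}  = {x₁, x₄} ∪ {x₁, x₅}
  {x₁, x₂, x₄, x₅}  = {x₁, x₄} ∪ {x₂, x₄, x₅}
  [18 total]
Round 3: 6 new —
  {x₃}  = complement {x₁, x₂, x₄, x₅}
  {x₂, x₃}  = complement {x₁, x₄, x₅}
  {x₂, x₄}  = complement {x₁, x₃, x₅}
  {x₂, x₅}  = complement {x₁, x₃, x₄}
  {x₄, x₅}  = {x₄} ∪ {x₅}
  {x₁, x₃, x₄, x₅}  = {x₁, x₄, x₅} ∪ {x₁, x₃, x₄}
  [24 total]
Round 4: +7 →
  {x₂}  = complement {x₁, x₃, x₄, x₅}
  {x₃, x₄}  = {x₃} ∪ {x₄}
  {x₃, x₅}  = {x₅} ∪ {x₃}
  {x₁, x₂, x₃}  = complement {x₄, x₅}
  {x₁, x₂, x₄}  = {x₁, x₄} ∪ {x₂, x₄}
  {x₁, x₂, x₅}  = {x₂, x₅} ∪ {x₁, x₅}
  {x₃, x₄, x₅}  = {x₄, x₅} ∪ {x₃}
  [31 total]
Round 5. New:
  {x₁, x₂}  = complement {x₃, x₄, x₅}
  [32 total]
After Round 6 the family is unchanged; done.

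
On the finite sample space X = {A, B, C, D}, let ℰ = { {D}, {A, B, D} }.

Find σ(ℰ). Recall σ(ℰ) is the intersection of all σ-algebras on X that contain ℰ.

|σ(ℰ)| = 8.  σ(ℰ) = { {}, {C}, {D}, {A, B}, {C, D}, {A, B, C}, {A, B, D}, X }

Trace:
Take S₀ = ℰ ∪ {∅, X} = { {}, {D}, {A, B, D}, X }.
Pass 1 (2 new):
  {C}  = ᶜ of {A, B, D}
  {A, B, C}  = ᶜ of {D}
  (now 6)
Pass 2: +1 →
  {C, D}  = {C} ∪ {D}
  (now 7)
Pass 3: 1 new —
  {A, B}  = ᶜ of {C, D}
  (now 8)
Pass 4 adds nothing — fixpoint reached.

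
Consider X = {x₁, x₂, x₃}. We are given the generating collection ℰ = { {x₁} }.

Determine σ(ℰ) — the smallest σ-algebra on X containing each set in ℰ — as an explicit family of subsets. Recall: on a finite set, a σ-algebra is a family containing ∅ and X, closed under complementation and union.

σ(ℰ) (4 sets): { {}, {x₁}, {x₂,x₃}, X }

Derivation:
Seed the family with ℰ together with ∅ and X: { {}, {x₁}, X }.
Round 1: +1 →
  {x₂,x₃}  = {x₁}ᶜ
  |family| = 4
Round 2: closed — nothing new.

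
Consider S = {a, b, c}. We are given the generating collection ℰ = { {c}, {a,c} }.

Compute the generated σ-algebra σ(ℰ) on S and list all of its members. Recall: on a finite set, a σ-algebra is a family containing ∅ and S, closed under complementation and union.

σ(ℰ) = { {}, {a}, {b}, {c}, {a,b}, {a,c}, {b,c}, S }

Derivation:
Seed the family with ℰ together with ∅ and S: { {}, {c}, {a,c}, S }.
Iteration 1 (2 new):
  {b}  = complement {a,c}
  {a,b}  = complement {c}
  (now 6)
Iteration 2 (1 new):
  {b,c}  = {c} ∪ {b}
  (now 7)
Iteration 3 adds 1:
  {a}  = complement {b,c}
  (now 8)
Iteration 4 adds nothing — fixpoint reached.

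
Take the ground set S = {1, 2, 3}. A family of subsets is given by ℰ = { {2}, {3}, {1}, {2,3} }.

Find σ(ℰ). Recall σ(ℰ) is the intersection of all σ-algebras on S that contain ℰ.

Begin from { ∅, {1}, {2}, {3}, {2,3}, S } (that is, ℰ plus ∅ and S).
Round 1: 2 new —
  {1,2}  = complement {3}
  {1,3}  = complement {2}
  — 8 sets.
Round 2 adds nothing — fixpoint reached.

σ(ℰ) = { ∅, {1}, {2}, {3}, {1,2}, {1,3}, {2,3}, S }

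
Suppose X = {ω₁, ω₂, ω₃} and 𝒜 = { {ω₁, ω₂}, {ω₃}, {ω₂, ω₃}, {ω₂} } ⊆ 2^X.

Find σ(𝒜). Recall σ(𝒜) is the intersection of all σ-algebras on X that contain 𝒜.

Answer: σ(𝒜) = { {}, {ω₁}, {ω₂}, {ω₃}, {ω₁, ω₂}, {ω₁, ω₃}, {ω₂, ω₃}, X }

Check:
Start: 𝒜 ∪ {∅, X} = { {}, {ω₂}, {ω₃}, {ω₁, ω₂}, {ω₂, ω₃}, X }.
Iteration 1: +2 →
  {ω₁}  = ᶜ of {ω₂, ω₃}
  {ω₁, ω₃}  = ᶜ of {ω₂}
  |family| = 8
Iteration 2: no new sets; the family is a σ-algebra.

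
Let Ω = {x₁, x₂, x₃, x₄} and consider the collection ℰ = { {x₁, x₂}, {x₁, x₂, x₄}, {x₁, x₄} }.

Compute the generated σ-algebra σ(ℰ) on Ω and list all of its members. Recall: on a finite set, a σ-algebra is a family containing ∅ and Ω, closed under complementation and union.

Initial family (5 sets): { {}, {x₁, x₂}, {x₁, x₄}, {x₁, x₂, x₄}, Ω }.
Round 1 adds 3:
  {x₃}  = Ω∖{x₁, x₂, x₄}
  {x₂, x₃}  = Ω∖{x₁, x₄}
  {x₃, x₄}  = Ω∖{x₁, x₂}
Round 2 adds 3:
  {x₁, x₂, x₃}  = {x₃} ∪ {x₁, x₂}
  {x₁, x₃, x₄}  = {x₃} ∪ {x₁, x₄}
  {x₂, x₃, x₄}  = {x₃, x₄} ∪ {x₂, x₃}
Round 3 adds 3:
  {x₁}  = Ω∖{x₂, x₃, x₄}
  {x₂}  = Ω∖{x₁, x₃, x₄}
  {x₄}  = Ω∖{x₁, x₂, x₃}
Round 4 adds 2:
  {x₁, x₃}  = {x₃} ∪ {x₁}
  {x₂, x₄}  = {x₄} ∪ {x₂}
Round 5: stable.

|σ(ℰ)| = 16.  σ(ℰ) = { {}, {x₁}, {x₂}, {x₃}, {x₄}, {x₁, x₂}, {x₁, x₃}, {x₁, x₄}, {x₂, x₃}, {x₂, x₄}, {x₃, x₄}, {x₁, x₂, x₃}, {x₁, x₂, x₄}, {x₁, x₃, x₄}, {x₂, x₃, x₄}, Ω }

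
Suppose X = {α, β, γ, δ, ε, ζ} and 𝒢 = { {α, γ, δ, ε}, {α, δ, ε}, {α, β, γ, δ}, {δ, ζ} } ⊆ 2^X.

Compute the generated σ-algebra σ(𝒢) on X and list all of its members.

Seed the family with 𝒢 together with ∅ and X: { {}, {δ, ζ}, {α, δ, ε}, {α, β, γ, δ}, {α, γ, δ, ε}, X }.
Round 1 (8 new):
  {β, ζ}  = {α, γ, δ, ε}ᶜ
  {ε, ζ}  = {α, β, γ, δ}ᶜ
  {β, γ, ζ}  = {α, δ, ε}ᶜ
  {α, β, γ, ε}  = {δ, ζ}ᶜ
  {α, δ, ε, ζ}  = {α, δ, ε} ∪ {δ, ζ}
  {α, β, γ, δ, ε}  = {α, δ, ε} ∪ {α, β, γ, δ}
  {α, β, γ, δ, ζ}  = {α, β, γ, δ} ∪ {δ, ζ}
  {α, γ, δ, ε, ζ}  = {α, γ, δ, ε} ∪ {δ, ζ}
  [14 total]
Round 2 adds 11:
  {β}  = {α, γ, δ, ε, ζ}ᶜ
  {ε}  = {α, β, γ, δ, ζ}ᶜ
  {ζ}  = {α, β, γ, δ, ε}ᶜ
  {β, γ}  = {α, δ, ε, ζ}ᶜ
  {β, δ, ζ}  = {β, ζ} ∪ {δ, ζ}
  {β, ε, ζ}  = {ε, ζ} ∪ {β, ζ}
  {δ, ε, ζ}  = {ε, ζ} ∪ {δ, ζ}
  {β, γ, δ, ζ}  = {β, γ, ζ} ∪ {δ, ζ}
  {β, γ, ε, ζ}  = {ε, ζ} ∪ {β, γ, ζ}
  {α, β, γ, ε, ζ}  = {ε, ζ} ∪ {α, β, γ, ε}
  {α, β, δ, ε, ζ}  = {α, δ, ε} ∪ {β, ζ}
  [25 total]
Round 3: 12 new —
  {γ}  = {α, β, δ, ε, ζ}ᶜ
  {δ}  = {α, β, γ, ε, ζ}ᶜ
  {α, δ}  = {β, γ, ε, ζ}ᶜ
  {α, ε}  = {β, γ, δ, ζ}ᶜ
  {β, ε}  = {β} ∪ {ε}
  {α, β, γ}  = {δ, ε, ζ}ᶜ
  {α, γ, δ}  = {β, ε, ζ}ᶜ
  {α, γ, ε}  = {β, δ, ζ}ᶜ
  {β, γ, ε}  = {ε} ∪ {β, γ}
  {α, β, δ, ε}  = {β} ∪ {α, δ, ε}
  {β, δ, ε, ζ}  = {β, δ, ζ} ∪ {ε, ζ}
  {β, γ, δ, ε, ζ}  = {β, δ, ζ} ∪ {β, γ, ε, ζ}
  [37 total]
Round 4: 22 new —
  {α}  = {β, γ, δ, ε, ζ}ᶜ
  {α, γ}  = {β, δ, ε, ζ}ᶜ
  {β, δ}  = {β} ∪ {δ}
  {γ, δ}  = {γ} ∪ {δ}
  {γ, ε}  = {ε} ∪ {γ}
  {γ, ζ}  = {α, β, δ, ε}ᶜ
  {δ, ε}  = {ε} ∪ {δ}
  {α, β, δ}  = {β} ∪ {α, δ}
  {α, β, ε}  = {β, ε} ∪ {α, ε}
  {α, δ, ζ}  = {β, γ, ε}ᶜ
  {α, ε, ζ}  = {ε, ζ} ∪ {α, ε}
  {β, γ, δ}  = {β, γ} ∪ {δ}
  {β, δ, ε}  = {β, ε} ∪ {δ}
  {γ, δ, ζ}  = {γ} ∪ {δ, ζ}
  {γ, ε, ζ}  = {ε, ζ} ∪ {γ}
  {α, β, γ, ζ}  = {α, β, γ} ∪ {β, γ, ζ}
  {α, β, δ, ζ}  = {β, δ, ζ} ∪ {α, δ}
  {α, β, ε, ζ}  = {β, ζ} ∪ {α, ε}
  {α, γ, δ, ζ}  = {β, ε}ᶜ
  {α, γ, ε, ζ}  = {ε, ζ} ∪ {α, γ, ε}
  {β, γ, δ, ε}  = {β, γ, ε} ∪ {δ}
  {γ, δ, ε, ζ}  = {γ} ∪ {δ, ε, ζ}
  [59 total]
Round 5: +5 →
  {α, β}  = {γ, δ, ε, ζ}ᶜ
  {α, ζ}  = {β, γ, δ, ε}ᶜ
  {α, β, ζ}  = {β, ζ} ∪ {α}
  {α, γ, ζ}  = {β, δ, ε}ᶜ
  {γ, δ, ε}  = {γ, δ} ∪ {δ, ε}
  [64 total]
Round 6: stable.

|σ(𝒢)| = 64.  σ(𝒢) = { {}, {α}, {β}, {γ}, {δ}, {ε}, {ζ}, {α, β}, {α, γ}, {α, δ}, {α, ε}, {α, ζ}, {β, γ}, {β, δ}, {β, ε}, {β, ζ}, {γ, δ}, {γ, ε}, {γ, ζ}, {δ, ε}, {δ, ζ}, {ε, ζ}, {α, β, γ}, {α, β, δ}, {α, β, ε}, {α, β, ζ}, {α, γ, δ}, {α, γ, ε}, {α, γ, ζ}, {α, δ, ε}, {α, δ, ζ}, {α, ε, ζ}, {β, γ, δ}, {β, γ, ε}, {β, γ, ζ}, {β, δ, ε}, {β, δ, ζ}, {β, ε, ζ}, {γ, δ, ε}, {γ, δ, ζ}, {γ, ε, ζ}, {δ, ε, ζ}, {α, β, γ, δ}, {α, β, γ, ε}, {α, β, γ, ζ}, {α, β, δ, ε}, {α, β, δ, ζ}, {α, β, ε, ζ}, {α, γ, δ, ε}, {α, γ, δ, ζ}, {α, γ, ε, ζ}, {α, δ, ε, ζ}, {β, γ, δ, ε}, {β, γ, δ, ζ}, {β, γ, ε, ζ}, {β, δ, ε, ζ}, {γ, δ, ε, ζ}, {α, β, γ, δ, ε}, {α, β, γ, δ, ζ}, {α, β, γ, ε, ζ}, {α, β, δ, ε, ζ}, {α, γ, δ, ε, ζ}, {β, γ, δ, ε, ζ}, X }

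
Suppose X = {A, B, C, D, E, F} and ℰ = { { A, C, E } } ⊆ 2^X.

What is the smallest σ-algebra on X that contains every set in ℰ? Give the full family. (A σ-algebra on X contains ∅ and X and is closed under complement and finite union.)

Take S₀ = ℰ ∪ {∅, X} = { ∅, { A, C, E }, X }.
Step 1 (1 new):
  { B, D, F }  = X∖{ A, C, E }
Step 2: no new sets; the family is a σ-algebra.

σ(ℰ) = { ∅, { A, C, E }, { B, D, F }, X }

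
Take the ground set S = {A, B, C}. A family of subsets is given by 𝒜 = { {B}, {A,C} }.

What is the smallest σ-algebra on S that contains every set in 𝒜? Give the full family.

σ(𝒜) (4 sets): { {}, {B}, {A,C}, S }

Trace:
Begin from { {}, {B}, {A,C}, S } (that is, 𝒜 plus ∅ and S).
Step 1: closed — nothing new.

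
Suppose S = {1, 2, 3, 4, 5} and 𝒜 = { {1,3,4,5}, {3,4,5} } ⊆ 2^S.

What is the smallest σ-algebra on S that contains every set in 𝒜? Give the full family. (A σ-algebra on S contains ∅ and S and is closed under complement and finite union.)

σ(𝒜) = { {}, {1}, {2}, {1,2}, {3,4,5}, {1,3,4,5}, {2,3,4,5}, S }

Working:
Take S₀ = 𝒜 ∪ {∅, S} = { {}, {3,4,5}, {1,3,4,5}, S }.
Iteration 1 adds 2:
  {2}  = ᶜ of {1,3,4,5}
  {1,2}  = ᶜ of {3,4,5}
  — 6 sets.
Iteration 2: +1 →
  {2,3,4,5}  = {3,4,5} ∪ {2}
  — 7 sets.
Iteration 3. New:
  {1}  = ᶜ of {2,3,4,5}
  — 8 sets.
Iteration 4 adds nothing — fixpoint reached.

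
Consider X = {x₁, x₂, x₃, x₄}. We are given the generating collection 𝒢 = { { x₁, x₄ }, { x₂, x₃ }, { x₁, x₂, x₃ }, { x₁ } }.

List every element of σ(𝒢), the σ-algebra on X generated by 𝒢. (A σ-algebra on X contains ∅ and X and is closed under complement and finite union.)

Take S₀ = 𝒢 ∪ {∅, X} = { {  }, { x₁ }, { x₁, x₄ }, { x₂, x₃ }, { x₁, x₂, x₃ }, X }.
Step 1 (2 new):
  { x₄ }  = { x₁, x₂, x₃ }ᶜ
  { x₂, x₃, x₄ }  = { x₁ }ᶜ
  (now 8)
Step 2: closed — nothing new.

Hence σ(𝒢) has 8 members: { {  }, { x₁ }, { x₄ }, { x₁, x₄ }, { x₂, x₃ }, { x₁, x₂, x₃ }, { x₂, x₃, x₄ }, X }.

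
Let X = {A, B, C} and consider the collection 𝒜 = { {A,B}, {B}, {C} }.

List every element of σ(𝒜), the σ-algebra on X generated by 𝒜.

σ(𝒜) = { {}, {A}, {B}, {C}, {A,B}, {A,C}, {B,C}, X }

Derivation:
Start: 𝒜 ∪ {∅, X} = { {}, {B}, {C}, {A,B}, X }.
Iteration 1: 2 new —
  {A,C}  = {B}ᶜ
  {B,C}  = {C} ∪ {B}
Iteration 2: 1 new —
  {A}  = {B,C}ᶜ
Iteration 3 adds nothing — fixpoint reached.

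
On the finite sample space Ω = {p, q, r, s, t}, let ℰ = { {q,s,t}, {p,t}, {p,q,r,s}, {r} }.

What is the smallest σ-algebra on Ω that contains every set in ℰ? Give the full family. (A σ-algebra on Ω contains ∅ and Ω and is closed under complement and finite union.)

Initial family (6 sets): { ∅, {r}, {p,t}, {q,s,t}, {p,q,r,s}, Ω }.
Step 1: 6 new —
  {t}  = Ω∖{p,q,r,s}
  {p,r}  = Ω∖{q,s,t}
  {p,r,t}  = {r} ∪ {p,t}
  {q,r,s}  = Ω∖{p,t}
  {p,q,s,t}  = Ω∖{r}
  {q,r,s,t}  = {r} ∪ {q,s,t}
  |family| = 12
Step 2: 3 new —
  {p}  = Ω∖{q,r,s,t}
  {q,s}  = Ω∖{p,r,t}
  {r,t}  = {t} ∪ {r}
  |family| = 15
Step 3 (1 new):
  {p,q,s}  = Ω∖{r,t}
  |family| = 16
Step 4: no new sets; the family is a σ-algebra.

Therefore σ(ℰ) = { ∅, {p}, {r}, {t}, {p,r}, {p,t}, {q,s}, {r,t}, {p,q,s}, {p,r,t}, {q,r,s}, {q,s,t}, {p,q,r,s}, {p,q,s,t}, {q,r,s,t}, Ω } (|σ(ℰ)| = 16).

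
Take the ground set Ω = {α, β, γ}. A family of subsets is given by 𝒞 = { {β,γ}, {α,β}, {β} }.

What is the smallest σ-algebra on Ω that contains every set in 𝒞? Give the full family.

Take S₀ = 𝒞 ∪ {∅, Ω} = { {}, {β}, {α,β}, {β,γ}, Ω }.
Pass 1 (3 new):
  {α}  = ᶜ of {β,γ}
  {γ}  = ᶜ of {α,β}
  {α,γ}  = ᶜ of {β}
  [8 total]
After Pass 2 the family is unchanged; done.

Therefore σ(𝒞) = { {}, {α}, {β}, {γ}, {α,β}, {α,γ}, {β,γ}, Ω } (|σ(𝒞)| = 8).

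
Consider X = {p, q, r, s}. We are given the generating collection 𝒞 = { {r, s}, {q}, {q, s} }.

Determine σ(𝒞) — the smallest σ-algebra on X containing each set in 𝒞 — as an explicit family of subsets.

Seed the family with 𝒞 together with ∅ and X: { ∅, {q}, {q, s}, {r, s}, X }.
Step 1 adds 4:
  {p, q}  = complement {r, s}
  {p, r}  = complement {q, s}
  {p, r, s}  = complement {q}
  {q, r, s}  = {r, s} ∪ {q}
Step 2 adds 3:
  {p}  = complement {q, r, s}
  {p, q, r}  = {p, q} ∪ {p, r}
  {p, q, s}  = {p, q} ∪ {q, s}
Step 3. New:
  {r}  = complement {p, q, s}
  {s}  = complement {p, q, r}
Step 4 adds 2:
  {p, s}  = {s} ∪ {p}
  {q, r}  = {r} ∪ {q}
Step 5: stable.

σ(𝒞) = { ∅, {p}, {q}, {r}, {s}, {p, q}, {p, r}, {p, s}, {q, r}, {q, s}, {r, s}, {p, q, r}, {p, q, s}, {p, r, s}, {q, r, s}, X }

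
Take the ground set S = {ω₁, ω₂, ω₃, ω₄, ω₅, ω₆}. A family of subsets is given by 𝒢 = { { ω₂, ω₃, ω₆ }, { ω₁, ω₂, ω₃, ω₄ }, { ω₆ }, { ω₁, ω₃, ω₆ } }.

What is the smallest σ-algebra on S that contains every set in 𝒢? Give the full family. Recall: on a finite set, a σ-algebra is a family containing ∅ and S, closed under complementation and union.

Seed the family with 𝒢 together with ∅ and S: { {}, { ω₆ }, { ω₁, ω₃, ω₆ }, { ω₂, ω₃, ω₆ }, { ω₁, ω₂, ω₃, ω₄ }, S }.
Step 1. New:
  { ω₅, ω₆ }  = { ω₁, ω₂, ω₃, ω₄ }ᶜ
  { ω₁, ω₄, ω₅ }  = { ω₂, ω₃, ω₆ }ᶜ
  { ω₂, ω₄, ω₅ }  = { ω₁, ω₃, ω₆ }ᶜ
  { ω₁, ω₂, ω₃, ω₆ }  = { ω₁, ω₃, ω₆ } ∪ { ω₂, ω₃, ω₆ }
  { ω₁, ω₂, ω₃, ω₄, ω₅ }  = { ω₆ }ᶜ
  { ω₁, ω₂, ω₃, ω₄, ω₆ }  = { ω₁, ω₃, ω₆ } ∪ { ω₁, ω₂, ω₃, ω₄ }
  — 12 sets.
Step 2 adds 10:
  { ω₅ }  = { ω₁, ω₂, ω₃, ω₄, ω₆ }ᶜ
  { ω₄, ω₅ }  = { ω₁, ω₂, ω₃, ω₆ }ᶜ
  { ω₁, ω₂, ω₄, ω₅ }  = { ω₁, ω₄, ω₅ } ∪ { ω₂, ω₄, ω₅ }
  { ω₁, ω₃, ω₅, ω₆ }  = { ω₅, ω₆ } ∪ { ω₁, ω₃, ω₆ }
  { ω₁, ω₄, ω₅, ω₆ }  = { ω₁, ω₄, ω₅ } ∪ { ω₅, ω₆ }
  { ω₂, ω₃, ω₅, ω₆ }  = { ω₅, ω₆ } ∪ { ω₂, ω₃, ω₆ }
  { ω₂, ω₄, ω₅, ω₆ }  = { ω₅, ω₆ } ∪ { ω₂, ω₄, ω₅ }
  { ω₁, ω₂, ω₃, ω₅, ω₆ }  = { ω₅, ω₆ } ∪ { ω₁, ω₂, ω₃, ω₆ }
  { ω₁, ω₃, ω₄, ω₅, ω₆ }  = { ω₁, ω₄, ω₅ } ∪ { ω₁, ω₃, ω₆ }
  { ω₂, ω₃, ω₄, ω₅, ω₆ }  = { ω₂, ω₃, ω₆ } ∪ { ω₂, ω₄, ω₅ }
  — 22 sets.
Step 3 (10 new):
  { ω₁ }  = { ω₂, ω₃, ω₄, ω₅, ω₆ }ᶜ
  { ω₂ }  = { ω₁, ω₃, ω₄, ω₅, ω₆ }ᶜ
  { ω₄ }  = { ω₁, ω₂, ω₃, ω₅, ω₆ }ᶜ
  { ω₁, ω₃ }  = { ω₂, ω₄, ω₅, ω₆ }ᶜ
  { ω₁, ω₄ }  = { ω₂, ω₃, ω₅, ω₆ }ᶜ
  { ω₂, ω₃ }  = { ω₁, ω₄, ω₅, ω₆ }ᶜ
  { ω₂, ω₄ }  = { ω₁, ω₃, ω₅, ω₆ }ᶜ
  { ω₃, ω₆ }  = { ω₁, ω₂, ω₄, ω₅ }ᶜ
  { ω₄, ω₅, ω₆ }  = { ω₅, ω₆ } ∪ { ω₄, ω₅ }
  { ω₁, ω₂, ω₄, ω₅, ω₆ }  = { ω₅, ω₆ } ∪ { ω₁, ω₂, ω₄, ω₅ }
  — 32 sets.
Step 4 (24 new):
  { ω₃ }  = { ω₁, ω₂, ω₄, ω₅, ω₆ }ᶜ
  { ω₁, ω₂ }  = { ω₁ } ∪ { ω₂ }
  { ω₁, ω₅ }  = { ω₁ } ∪ { ω₅ }
  { ω₁, ω₆ }  = { ω₁ } ∪ { ω₆ }
  { ω₂, ω₅ }  = { ω₂ } ∪ { ω₅ }
  { ω₂, ω₆ }  = { ω₂ } ∪ { ω₆ }
  { ω₄, ω₆ }  = { ω₆ } ∪ { ω₄ }
  { ω₁, ω₂, ω₃ }  = { ω₄, ω₅, ω₆ }ᶜ
  { ω₁, ω₂, ω₄ }  = { ω₁ } ∪ { ω₂, ω₄ }
  { ω₁, ω₃, ω₄ }  = { ω₁, ω₄ } ∪ { ω₁, ω₃ }
  { ω₁, ω₃, ω₅ }  = { ω₅ } ∪ { ω₁, ω₃ }
  { ω₁, ω₄, ω₆ }  = { ω₆ } ∪ { ω₁, ω₄ }
  { ω₁, ω₅, ω₆ }  = { ω₅, ω₆ } ∪ { ω₁ }
  { ω₂, ω₃, ω₄ }  = { ω₂, ω₃ } ∪ { ω₄ }
  { ω₂, ω₃, ω₅ }  = { ω₅ } ∪ { ω₂, ω₃ }
  { ω₂, ω₄, ω₆ }  = { ω₆ } ∪ { ω₂, ω₄ }
  { ω₂, ω₅, ω₆ }  = { ω₅, ω₆ } ∪ { ω₂ }
  { ω₃, ω₄, ω₆ }  = { ω₃, ω₆ } ∪ { ω₄ }
  { ω₃, ω₅, ω₆ }  = { ω₅, ω₆ } ∪ { ω₃, ω₆ }
  { ω₁, ω₃, ω₄, ω₅ }  = { ω₁, ω₄, ω₅ } ∪ { ω₁, ω₃ }
  { ω₁, ω₃, ω₄, ω₆ }  = { ω₁, ω₃, ω₆ } ∪ { ω₁, ω₄ }
  { ω₂, ω₃, ω₄, ω₅ }  = { ω₄, ω₅ } ∪ { ω₂, ω₃ }
  { ω₂, ω₃, ω₄, ω₆ }  = { ω₂, ω₃, ω₆ } ∪ { ω₄ }
  { ω₃, ω₄, ω₅, ω₆ }  = { ω₄, ω₅ } ∪ { ω₃, ω₆ }
  — 56 sets.
Step 5 (8 new):
  { ω₃, ω₄ }  = { ω₃ } ∪ { ω₄ }
  { ω₃, ω₅ }  = { ω₅ } ∪ { ω₃ }
  { ω₁, ω₂, ω₅ }  = { ω₃, ω₄, ω₆ }ᶜ
  { ω₁, ω₂, ω₆ }  = { ω₁, ω₆ } ∪ { ω₂ }
  { ω₃, ω₄, ω₅ }  = { ω₄, ω₅ } ∪ { ω₃ }
  { ω₁, ω₂, ω₃, ω₅ }  = { ω₄, ω₆ }ᶜ
  { ω₁, ω₂, ω₄, ω₆ }  = { ω₂, ω₄, ω₆ } ∪ { ω₁, ω₆ }
  { ω₁, ω₂, ω₅, ω₆ }  = { ω₂, ω₅ } ∪ { ω₁, ω₆ }
  — 64 sets.
Step 6: no new sets; the family is a σ-algebra.

|σ(𝒢)| = 64.  σ(𝒢) = { {}, { ω₁ }, { ω₂ }, { ω₃ }, { ω₄ }, { ω₅ }, { ω₆ }, { ω₁, ω₂ }, { ω₁, ω₃ }, { ω₁, ω₄ }, { ω₁, ω₅ }, { ω₁, ω₆ }, { ω₂, ω₃ }, { ω₂, ω₄ }, { ω₂, ω₅ }, { ω₂, ω₆ }, { ω₃, ω₄ }, { ω₃, ω₅ }, { ω₃, ω₆ }, { ω₄, ω₅ }, { ω₄, ω₆ }, { ω₅, ω₆ }, { ω₁, ω₂, ω₃ }, { ω₁, ω₂, ω₄ }, { ω₁, ω₂, ω₅ }, { ω₁, ω₂, ω₆ }, { ω₁, ω₃, ω₄ }, { ω₁, ω₃, ω₅ }, { ω₁, ω₃, ω₆ }, { ω₁, ω₄, ω₅ }, { ω₁, ω₄, ω₆ }, { ω₁, ω₅, ω₆ }, { ω₂, ω₃, ω₄ }, { ω₂, ω₃, ω₅ }, { ω₂, ω₃, ω₆ }, { ω₂, ω₄, ω₅ }, { ω₂, ω₄, ω₆ }, { ω₂, ω₅, ω₆ }, { ω₃, ω₄, ω₅ }, { ω₃, ω₄, ω₆ }, { ω₃, ω₅, ω₆ }, { ω₄, ω₅, ω₆ }, { ω₁, ω₂, ω₃, ω₄ }, { ω₁, ω₂, ω₃, ω₅ }, { ω₁, ω₂, ω₃, ω₆ }, { ω₁, ω₂, ω₄, ω₅ }, { ω₁, ω₂, ω₄, ω₆ }, { ω₁, ω₂, ω₅, ω₆ }, { ω₁, ω₃, ω₄, ω₅ }, { ω₁, ω₃, ω₄, ω₆ }, { ω₁, ω₃, ω₅, ω₆ }, { ω₁, ω₄, ω₅, ω₆ }, { ω₂, ω₃, ω₄, ω₅ }, { ω₂, ω₃, ω₄, ω₆ }, { ω₂, ω₃, ω₅, ω₆ }, { ω₂, ω₄, ω₅, ω₆ }, { ω₃, ω₄, ω₅, ω₆ }, { ω₁, ω₂, ω₃, ω₄, ω₅ }, { ω₁, ω₂, ω₃, ω₄, ω₆ }, { ω₁, ω₂, ω₃, ω₅, ω₆ }, { ω₁, ω₂, ω₄, ω₅, ω₆ }, { ω₁, ω₃, ω₄, ω₅, ω₆ }, { ω₂, ω₃, ω₄, ω₅, ω₆ }, S }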